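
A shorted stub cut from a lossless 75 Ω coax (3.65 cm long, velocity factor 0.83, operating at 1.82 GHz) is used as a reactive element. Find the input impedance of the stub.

λ = v/f = 0.83·c / 1.82 GHz = 0.137 m
βl = 2π·l/λ = 2π × 0.267 = 96°
tan(βl) = -9.45
For a shorted stub, Z_in = jZ_0·tan(βl)

Z_in ≈ −j708 Ω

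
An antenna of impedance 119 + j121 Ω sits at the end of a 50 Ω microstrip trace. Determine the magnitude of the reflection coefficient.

|Γ| ≈ 0.67

Γ = (Z_L − Z_0)/(Z_L + Z_0) = (69 + j121)/(169 + j121)
|Γ| = 139/208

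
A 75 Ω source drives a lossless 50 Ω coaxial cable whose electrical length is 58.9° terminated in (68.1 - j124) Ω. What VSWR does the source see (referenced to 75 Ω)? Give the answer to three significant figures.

tan(βl) = 1.66
Z_in = Z_0·(Z_L + jZ_0·tanβl)/(Z_0 + jZ_L·tanβl) = 8.18 − j11.7 Ω
Γ_s = (Z_in − Z_s)/(Z_in + Z_s) = (-66.8 − j11.7)/(83.2 − j11.7), |Γ_s| = 0.808
VSWR = (1 + |Γ_s|)/(1 − |Γ_s|)

VSWR ≈ 9.4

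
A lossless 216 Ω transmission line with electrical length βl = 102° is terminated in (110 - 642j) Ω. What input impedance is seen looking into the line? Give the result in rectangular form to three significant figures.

tan(βl) = tan(102°) = -4.7
Z_in = Z_0·(Z_L + jZ_0·tanβl)/(Z_0 + jZ_L·tanβl)
     = 216·(110 − j1660)/(-2800 − j518)

Z_in ≈ 14.6 + j125 Ω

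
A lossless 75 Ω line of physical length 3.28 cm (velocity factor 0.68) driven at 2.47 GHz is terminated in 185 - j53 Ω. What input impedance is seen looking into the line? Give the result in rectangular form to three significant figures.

λ = v/f = 0.68·c / 2.47 GHz = 0.0826 m
βl = 2π·l/λ = 2π × 0.397 = 143°
tan(βl) = tan(143°) = -0.754
Z_in = Z_0·(Z_L + jZ_0·tanβl)/(Z_0 + jZ_L·tanβl)
     = 75·(185 − j110)/(35 − j140)

Z_in ≈ 78.9 + j79.6 Ω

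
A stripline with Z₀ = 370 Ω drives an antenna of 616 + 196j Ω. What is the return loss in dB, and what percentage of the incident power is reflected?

Γ = (246 + j196)/(986 + j196), |Γ| = 0.313
RL = −20·log₁₀(0.313) = 10.1 dB
P_refl/P_inc = |Γ|² = 0.0979

RL ≈ 10.1 dB; 9.79% of incident power reflected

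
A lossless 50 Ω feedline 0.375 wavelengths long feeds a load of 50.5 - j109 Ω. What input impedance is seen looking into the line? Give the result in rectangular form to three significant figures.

βl = 2π × 0.375 = 135°
tan(βl) = tan(135°) = -1
Z_in = Z_0·(Z_L + jZ_0·tanβl)/(Z_0 + jZ_L·tanβl)
     = 50·(50.5 − j159)/(-59 − j50.5)

Z_in ≈ 41.9 + j98.9 Ω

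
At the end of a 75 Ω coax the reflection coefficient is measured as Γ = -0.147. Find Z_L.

Z_L ≈ 55.8 Ω

Z_L = Z_0·(1 + Γ)/(1 − Γ) = 75·(0.853)/(1.15)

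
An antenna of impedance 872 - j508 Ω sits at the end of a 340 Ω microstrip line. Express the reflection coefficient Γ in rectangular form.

Γ ≈ 0.523 − j0.2

Γ = (Z_L − Z_0)/(Z_L + Z_0) = (532 − j508)/(1212 − j508)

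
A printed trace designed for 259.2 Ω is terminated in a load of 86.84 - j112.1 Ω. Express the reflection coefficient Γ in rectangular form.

Γ = (Z_L − Z_0)/(Z_L + Z_0) = (-172.4 − j112.1)/(346 − j112.1)

Γ ≈ -0.356 − j0.439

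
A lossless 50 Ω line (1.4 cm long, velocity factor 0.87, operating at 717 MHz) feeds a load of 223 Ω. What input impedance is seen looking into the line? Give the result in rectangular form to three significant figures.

λ = v/f = 0.87·c / 717 MHz = 0.364 m
βl = 2π·l/λ = 2π × 0.0385 = 13.8°
tan(βl) = tan(13.8°) = 0.246
Z_in = Z_0·(Z_L + jZ_0·tanβl)/(Z_0 + jZ_L·tanβl)
     = 50·(223 + j12.3)/(50 + j55)

Z_in ≈ 107 − j105 Ω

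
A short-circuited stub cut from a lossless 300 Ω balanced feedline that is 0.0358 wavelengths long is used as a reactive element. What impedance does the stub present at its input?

Z_in ≈ +j68.6 Ω

βl = 2π × 0.0358 = 12.9°
tan(βl) = 0.229
For a short-circuited stub, Z_in = jZ_0·tan(βl)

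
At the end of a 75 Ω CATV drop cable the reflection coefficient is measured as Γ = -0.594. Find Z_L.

Z_L ≈ 19.1 Ω

Z_L = Z_0·(1 + Γ)/(1 − Γ) = 75·(0.406)/(1.59)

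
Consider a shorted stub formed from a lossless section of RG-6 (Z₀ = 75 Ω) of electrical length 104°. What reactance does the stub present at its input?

X_in ≈ -301 Ω (capacitive)

tan(βl) = -4.01
For a shorted stub, Z_in = jZ_0·tan(βl)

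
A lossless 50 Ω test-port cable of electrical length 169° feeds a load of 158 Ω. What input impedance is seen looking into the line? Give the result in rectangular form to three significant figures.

tan(βl) = tan(169°) = -0.194
Z_in = Z_0·(Z_L + jZ_0·tanβl)/(Z_0 + jZ_L·tanβl)
     = 50·(158 − j9.72)/(50 − j30.7)

Z_in ≈ 119 + j63.4 Ω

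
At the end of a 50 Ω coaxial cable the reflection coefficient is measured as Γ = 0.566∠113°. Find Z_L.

Z_L = Z_0·(1 + Γ)/(1 − Γ) = 50·(0.779 + j0.521)/(1.22 − j0.521)

Z_L ≈ 19.3 + j29.6 Ω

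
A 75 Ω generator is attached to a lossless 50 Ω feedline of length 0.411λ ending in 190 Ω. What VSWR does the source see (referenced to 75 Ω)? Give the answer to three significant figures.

VSWR ≈ 3.47

βl = 2π × 0.411 = 148°
tan(βl) = -0.626
Z_in = Z_0·(Z_L + jZ_0·tanβl)/(Z_0 + jZ_L·tanβl) = 39.7 + j63.2 Ω
Γ_s = (Z_in − Z_s)/(Z_in + Z_s) = (-35.3 + j63.2)/(115 + j63.2), |Γ_s| = 0.553
VSWR = (1 + |Γ_s|)/(1 − |Γ_s|)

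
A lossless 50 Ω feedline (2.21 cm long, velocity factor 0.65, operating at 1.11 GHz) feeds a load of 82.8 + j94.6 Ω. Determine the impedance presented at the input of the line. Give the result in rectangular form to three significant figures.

Z_in ≈ 46.1 − j74.6 Ω

λ = v/f = 0.65·c / 1.11 GHz = 0.176 m
βl = 2π·l/λ = 2π × 0.126 = 45.3°
tan(βl) = tan(45.3°) = 1.01
Z_in = Z_0·(Z_L + jZ_0·tanβl)/(Z_0 + jZ_L·tanβl)
     = 50·(82.8 + j145)/(-45.6 + j83.6)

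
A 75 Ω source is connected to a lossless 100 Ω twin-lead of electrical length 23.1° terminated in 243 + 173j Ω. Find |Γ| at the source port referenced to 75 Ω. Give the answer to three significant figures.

|Γ| ≈ 0.667

tan(βl) = 0.427
Z_in = Z_0·(Z_L + jZ_0·tanβl)/(Z_0 + jZ_L·tanβl) = 251 − j171 Ω
Γ_s = (Z_in − Z_s)/(Z_in + Z_s) = (176 − j171)/(326 − j171), |Γ_s| = 0.667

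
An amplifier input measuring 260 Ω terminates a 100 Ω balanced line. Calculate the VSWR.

VSWR ≈ 2.6

For a purely resistive load, VSWR = R_L/Z_0 or Z_0/R_L (whichever > 1) = 260/100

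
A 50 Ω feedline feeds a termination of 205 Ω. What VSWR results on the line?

VSWR ≈ 4.1

Γ = (205 − 50)/(205 + 50) = 0.608
VSWR = (1 + 0.608)/(1 − 0.608)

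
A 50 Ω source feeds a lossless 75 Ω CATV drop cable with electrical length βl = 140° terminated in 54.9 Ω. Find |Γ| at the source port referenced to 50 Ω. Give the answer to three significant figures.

|Γ| ≈ 0.232

tan(βl) = -0.839
Z_in = Z_0·(Z_L + jZ_0·tanβl)/(Z_0 + jZ_L·tanβl) = 67.9 − j21.2 Ω
Γ_s = (Z_in − Z_s)/(Z_in + Z_s) = (17.9 − j21.2)/(118 − j21.2), |Γ_s| = 0.232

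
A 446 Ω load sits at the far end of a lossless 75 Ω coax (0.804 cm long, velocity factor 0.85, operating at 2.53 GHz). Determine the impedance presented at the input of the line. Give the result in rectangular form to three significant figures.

λ = v/f = 0.85·c / 2.53 GHz = 0.101 m
βl = 2π·l/λ = 2π × 0.0798 = 28.7°
tan(βl) = tan(28.7°) = 0.548
Z_in = Z_0·(Z_L + jZ_0·tanβl)/(Z_0 + jZ_L·tanβl)
     = 75·(446 + j41.1)/(75 + j244)

Z_in ≈ 49.9 − j122 Ω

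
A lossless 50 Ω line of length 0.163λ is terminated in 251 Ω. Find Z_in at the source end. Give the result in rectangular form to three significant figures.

Z_in ≈ 13.5 − j28.8 Ω

βl = 2π × 0.163 = 58.7°
tan(βl) = tan(58.7°) = 1.64
Z_in = Z_0·(Z_L + jZ_0·tanβl)/(Z_0 + jZ_L·tanβl)
     = 50·(251 + j82.2)/(50 + j412)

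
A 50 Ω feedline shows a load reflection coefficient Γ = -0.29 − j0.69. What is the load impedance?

Z_L ≈ 10.3 − j32.2 Ω

Z_L = Z_0·(1 + Γ)/(1 − Γ) = 50·(0.71 − j0.69)/(1.29 + j0.69)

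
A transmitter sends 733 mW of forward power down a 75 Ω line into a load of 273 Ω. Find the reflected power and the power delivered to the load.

P_reflected ≈ 237 mW; P_delivered ≈ 496 mW

Γ = (273 − 75)/(273 + 75) = 0.569
|Γ|² = 0.324
P_refl = |Γ|²·P_inc = 237 mW, P_del = (1 − |Γ|²)·P_inc = 496 mW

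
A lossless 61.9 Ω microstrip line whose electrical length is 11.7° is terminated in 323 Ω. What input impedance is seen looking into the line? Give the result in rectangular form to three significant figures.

Z_in ≈ 155 − j155 Ω

tan(βl) = tan(11.7°) = 0.207
Z_in = Z_0·(Z_L + jZ_0·tanβl)/(Z_0 + jZ_L·tanβl)
     = 61.9·(323 + j12.8)/(61.9 + j66.9)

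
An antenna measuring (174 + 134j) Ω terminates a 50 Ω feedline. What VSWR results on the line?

VSWR ≈ 5.65

Γ = (Z_L − Z_0)/(Z_L + Z_0) = (124 + j134)/(224 + j134)
|Γ| = 183/261 = 0.699
VSWR = (1 + |Γ|)/(1 − |Γ|) = 1.7/0.301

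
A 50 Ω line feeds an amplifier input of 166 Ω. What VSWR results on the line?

Γ = (166 − 50)/(166 + 50) = 0.537
VSWR = (1 + 0.537)/(1 − 0.537)

VSWR ≈ 3.32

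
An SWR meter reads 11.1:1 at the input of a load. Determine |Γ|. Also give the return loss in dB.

|Γ| = (S − 1)/(S + 1) = (11.1 − 1)/(11.1 + 1) = 10.1/12.1
RL = −20·log₁₀|Γ| = −20·log₁₀(0.835)

|Γ| ≈ 0.835; return loss ≈ 1.57 dB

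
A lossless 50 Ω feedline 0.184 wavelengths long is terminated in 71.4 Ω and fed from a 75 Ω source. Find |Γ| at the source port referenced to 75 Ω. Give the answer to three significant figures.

|Γ| ≈ 0.336

βl = 2π × 0.184 = 66.2°
tan(βl) = 2.27
Z_in = Z_0·(Z_L + jZ_0·tanβl)/(Z_0 + jZ_L·tanβl) = 38.2 − j10.2 Ω
Γ_s = (Z_in − Z_s)/(Z_in + Z_s) = (-36.8 − j10.2)/(113 − j10.2), |Γ_s| = 0.336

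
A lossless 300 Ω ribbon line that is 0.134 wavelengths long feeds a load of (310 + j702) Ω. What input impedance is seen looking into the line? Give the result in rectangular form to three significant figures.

Z_in ≈ 176 − j515 Ω

βl = 2π × 0.134 = 48.2°
tan(βl) = tan(48.2°) = 1.12
Z_in = Z_0·(Z_L + jZ_0·tanβl)/(Z_0 + jZ_L·tanβl)
     = 300·(310 + j1040)/(-486 + j347)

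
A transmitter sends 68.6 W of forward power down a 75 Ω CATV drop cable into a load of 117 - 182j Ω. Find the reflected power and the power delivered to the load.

P_reflected ≈ 34.2 W; P_delivered ≈ 34.4 W

|Γ| = |(42 − j182)/(192 − j182)| = 0.706
|Γ|² = 0.498
P_refl = |Γ|²·P_inc = 34.2 W, P_del = (1 − |Γ|²)·P_inc = 34.4 W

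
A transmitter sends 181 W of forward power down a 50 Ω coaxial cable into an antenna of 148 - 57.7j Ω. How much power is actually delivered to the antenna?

|Γ| = |(98 − j57.7)/(198 − j57.7)| = 0.551
|Γ|² = 0.304
P_refl = |Γ|²·P_inc = 55 W, P_del = (1 − |Γ|²)·P_inc = 126 W

P_delivered ≈ 126 W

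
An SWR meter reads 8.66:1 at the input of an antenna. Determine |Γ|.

|Γ| = (S − 1)/(S + 1) = (8.66 − 1)/(8.66 + 1) = 7.66/9.66

|Γ| ≈ 0.793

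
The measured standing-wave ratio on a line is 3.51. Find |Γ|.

|Γ| ≈ 0.557

|Γ| = (S − 1)/(S + 1) = (3.51 − 1)/(3.51 + 1) = 2.51/4.51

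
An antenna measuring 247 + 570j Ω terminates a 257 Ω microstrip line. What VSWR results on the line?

VSWR ≈ 6.98

Γ = (Z_L − Z_0)/(Z_L + Z_0) = (-10 + j570)/(504 + j570)
|Γ| = 570/761 = 0.749
VSWR = (1 + |Γ|)/(1 − |Γ|) = 1.75/0.251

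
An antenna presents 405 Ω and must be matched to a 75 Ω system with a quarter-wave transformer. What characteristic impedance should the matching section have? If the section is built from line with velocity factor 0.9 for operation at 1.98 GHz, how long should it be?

Z_qwt = √(Z_0·R_L) = √(75 × 405) = √30380
λ = 0.9·c/f = 0.136 m, so l = λ/4 = 0.0341 m

Z_qwt ≈ 174 Ω; length ≈ 3.41 cm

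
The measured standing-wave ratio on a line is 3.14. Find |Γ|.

|Γ| = (S − 1)/(S + 1) = (3.14 − 1)/(3.14 + 1) = 2.14/4.14

|Γ| ≈ 0.517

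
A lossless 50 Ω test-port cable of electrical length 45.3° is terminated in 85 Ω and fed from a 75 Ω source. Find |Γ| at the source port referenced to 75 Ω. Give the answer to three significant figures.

|Γ| ≈ 0.328

tan(βl) = 1.01
Z_in = Z_0·(Z_L + jZ_0·tanβl)/(Z_0 + jZ_L·tanβl) = 43.5 − j24.2 Ω
Γ_s = (Z_in − Z_s)/(Z_in + Z_s) = (-31.5 − j24.2)/(118 − j24.2), |Γ_s| = 0.328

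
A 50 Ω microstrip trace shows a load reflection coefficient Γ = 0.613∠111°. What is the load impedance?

Z_L = Z_0·(1 + Γ)/(1 − Γ) = 50·(0.78 + j0.572)/(1.22 − j0.572)

Z_L ≈ 17.2 + j31.5 Ω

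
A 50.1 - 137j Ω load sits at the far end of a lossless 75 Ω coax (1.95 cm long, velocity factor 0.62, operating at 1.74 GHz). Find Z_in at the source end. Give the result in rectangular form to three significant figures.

λ = v/f = 0.62·c / 1.74 GHz = 0.107 m
βl = 2π·l/λ = 2π × 0.182 = 65.7°
tan(βl) = tan(65.7°) = 2.21
Z_in = Z_0·(Z_L + jZ_0·tanβl)/(Z_0 + jZ_L·tanβl)
     = 75·(50.1 + j28.9)/(378 + j111)

Z_in ≈ 10.7 + j2.59 Ω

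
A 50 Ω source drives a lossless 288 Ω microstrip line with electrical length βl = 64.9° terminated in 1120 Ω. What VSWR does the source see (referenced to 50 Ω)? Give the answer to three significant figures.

tan(βl) = 2.13
Z_in = Z_0·(Z_L + jZ_0·tanβl)/(Z_0 + jZ_L·tanβl) = 89 − j124 Ω
Γ_s = (Z_in − Z_s)/(Z_in + Z_s) = (39 − j124)/(139 − j124), |Γ_s| = 0.698
VSWR = (1 + |Γ_s|)/(1 − |Γ_s|)

VSWR ≈ 5.63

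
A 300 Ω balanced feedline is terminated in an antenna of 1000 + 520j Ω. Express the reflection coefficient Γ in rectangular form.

Γ ≈ 0.602 + j0.159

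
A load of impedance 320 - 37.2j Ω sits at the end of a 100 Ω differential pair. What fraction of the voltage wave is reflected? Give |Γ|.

|Γ| ≈ 0.529

Γ = (Z_L − Z_0)/(Z_L + Z_0) = (220 − j37.2)/(420 − j37.2)
|Γ| = 223/422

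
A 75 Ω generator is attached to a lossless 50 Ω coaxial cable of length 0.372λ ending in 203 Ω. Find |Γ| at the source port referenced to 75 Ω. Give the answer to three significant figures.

βl = 2π × 0.372 = 134°
tan(βl) = -1.04
Z_in = Z_0·(Z_L + jZ_0·tanβl)/(Z_0 + jZ_L·tanβl) = 22.5 + j42.8 Ω
Γ_s = (Z_in − Z_s)/(Z_in + Z_s) = (-52.5 + j42.8)/(97.5 + j42.8), |Γ_s| = 0.637

|Γ| ≈ 0.637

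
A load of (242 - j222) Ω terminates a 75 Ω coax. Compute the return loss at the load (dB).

RL ≈ 2.88 dB

Γ = (167 − j222)/(317 − j222), |Γ| = 0.718
RL = −20·log₁₀|Γ| = −20·log₁₀(0.718)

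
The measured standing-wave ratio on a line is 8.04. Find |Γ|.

|Γ| ≈ 0.779

|Γ| = (S − 1)/(S + 1) = (8.04 − 1)/(8.04 + 1) = 7.04/9.04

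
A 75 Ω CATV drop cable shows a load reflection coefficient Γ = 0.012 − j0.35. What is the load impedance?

Z_L ≈ 59.9 − j47.8 Ω

Z_L = Z_0·(1 + Γ)/(1 − Γ) = 75·(1.01 − j0.35)/(0.988 + j0.35)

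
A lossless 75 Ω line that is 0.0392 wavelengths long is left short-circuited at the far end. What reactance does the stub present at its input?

X_in ≈ 18.9 Ω (inductive)

βl = 2π × 0.0392 = 14.1°
tan(βl) = 0.251
For a short-circuited stub, Z_in = jZ_0·tan(βl)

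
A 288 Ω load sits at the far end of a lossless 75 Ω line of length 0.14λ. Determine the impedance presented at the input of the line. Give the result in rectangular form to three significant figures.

Z_in ≈ 31.4 − j55.3 Ω

βl = 2π × 0.14 = 50.4°
tan(βl) = tan(50.4°) = 1.21
Z_in = Z_0·(Z_L + jZ_0·tanβl)/(Z_0 + jZ_L·tanβl)
     = 75·(288 + j90.7)/(75 + j348)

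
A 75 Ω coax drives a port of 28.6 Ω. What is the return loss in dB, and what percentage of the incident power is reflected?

Γ = (28.6 − 75)/(28.6 + 75) = -0.448
RL = −20·log₁₀(0.448) = 6.98 dB
P_refl/P_inc = |Γ|² = 0.201

RL ≈ 6.98 dB; 20.1% of incident power reflected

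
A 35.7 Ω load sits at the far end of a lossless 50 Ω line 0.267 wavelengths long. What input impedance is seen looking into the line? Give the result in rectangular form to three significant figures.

Z_in ≈ 69.3 − j5.04 Ω

βl = 2π × 0.267 = 96.1°
tan(βl) = tan(96.1°) = -9.33
Z_in = Z_0·(Z_L + jZ_0·tanβl)/(Z_0 + jZ_L·tanβl)
     = 50·(35.7 − j466)/(50 − j333)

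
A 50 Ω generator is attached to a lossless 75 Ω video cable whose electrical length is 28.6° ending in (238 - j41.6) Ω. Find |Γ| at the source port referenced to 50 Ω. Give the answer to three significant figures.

|Γ| ≈ 0.615

tan(βl) = 0.545
Z_in = Z_0·(Z_L + jZ_0·tanβl)/(Z_0 + jZ_L·tanβl) = 65.8 − j88 Ω
Γ_s = (Z_in − Z_s)/(Z_in + Z_s) = (15.8 − j88)/(116 − j88), |Γ_s| = 0.615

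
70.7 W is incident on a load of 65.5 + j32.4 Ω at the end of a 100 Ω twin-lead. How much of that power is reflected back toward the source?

P_reflected ≈ 5.57 W

|Γ| = |(-34.5 + j32.4)/(165.5 + j32.4)| = 0.281
|Γ|² = 0.0788
P_refl = |Γ|²·P_inc = 5.57 W, P_del = (1 − |Γ|²)·P_inc = 65.1 W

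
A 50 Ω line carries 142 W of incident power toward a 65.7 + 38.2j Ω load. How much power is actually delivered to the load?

P_delivered ≈ 126 W

|Γ| = |(15.7 + j38.2)/(115.7 + j38.2)| = 0.339
|Γ|² = 0.115
P_refl = |Γ|²·P_inc = 16.3 W, P_del = (1 − |Γ|²)·P_inc = 126 W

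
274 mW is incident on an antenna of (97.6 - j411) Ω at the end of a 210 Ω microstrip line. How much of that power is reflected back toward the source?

P_reflected ≈ 189 mW

|Γ| = |(-112.4 − j411)/(307.6 − j411)| = 0.83
|Γ|² = 0.689
P_refl = |Γ|²·P_inc = 189 mW, P_del = (1 − |Γ|²)·P_inc = 85.2 mW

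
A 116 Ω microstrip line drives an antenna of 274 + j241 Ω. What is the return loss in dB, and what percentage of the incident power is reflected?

RL ≈ 4.03 dB; 39.5% of incident power reflected

Γ = (158 + j241)/(390 + j241), |Γ| = 0.629
RL = −20·log₁₀(0.629) = 4.03 dB
P_refl/P_inc = |Γ|² = 0.395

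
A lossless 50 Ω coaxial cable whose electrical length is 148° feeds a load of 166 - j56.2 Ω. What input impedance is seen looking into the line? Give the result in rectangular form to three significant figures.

tan(βl) = tan(148°) = -0.625
Z_in = Z_0·(Z_L + jZ_0·tanβl)/(Z_0 + jZ_L·tanβl)
     = 50·(166 − j87.4)/(14.9 − j104)

Z_in ≈ 52.5 + j72.5 Ω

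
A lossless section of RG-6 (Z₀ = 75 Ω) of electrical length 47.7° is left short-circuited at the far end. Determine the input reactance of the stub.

X_in ≈ 82.4 Ω (inductive)

tan(βl) = 1.1
For a short-circuited stub, Z_in = jZ_0·tan(βl)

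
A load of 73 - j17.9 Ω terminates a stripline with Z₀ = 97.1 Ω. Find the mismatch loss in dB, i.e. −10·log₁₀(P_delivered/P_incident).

mismatch loss ≈ 0.136 dB

Γ = (-24.1 − j17.9)/(170.1 − j17.9), |Γ| = 0.176
|Γ|² = 0.0308, so P_del/P_inc = 1 − |Γ|² = 0.969
ML = −10·log₁₀(1 − |Γ|²)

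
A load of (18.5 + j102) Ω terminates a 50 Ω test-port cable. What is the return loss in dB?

Γ = (-31.5 + j102)/(68.5 + j102), |Γ| = 0.869
RL = −20·log₁₀|Γ| = −20·log₁₀(0.869)

RL ≈ 1.22 dB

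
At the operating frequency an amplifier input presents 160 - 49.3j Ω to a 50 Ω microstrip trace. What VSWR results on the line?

Γ = (Z_L − Z_0)/(Z_L + Z_0) = (110 − j49.3)/(210 − j49.3)
|Γ| = 121/216 = 0.559
VSWR = (1 + |Γ|)/(1 − |Γ|) = 1.56/0.441

VSWR ≈ 3.53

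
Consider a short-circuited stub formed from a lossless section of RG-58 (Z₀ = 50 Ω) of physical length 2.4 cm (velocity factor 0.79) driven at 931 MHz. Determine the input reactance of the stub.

λ = v/f = 0.79·c / 931 MHz = 0.255 m
βl = 2π·l/λ = 2π × 0.0943 = 33.9°
tan(βl) = 0.673
For a short-circuited stub, Z_in = jZ_0·tan(βl)

X_in ≈ 33.6 Ω (inductive)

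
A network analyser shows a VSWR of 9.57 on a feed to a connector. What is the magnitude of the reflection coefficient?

|Γ| = (S − 1)/(S + 1) = (9.57 − 1)/(9.57 + 1) = 8.57/10.6

|Γ| ≈ 0.811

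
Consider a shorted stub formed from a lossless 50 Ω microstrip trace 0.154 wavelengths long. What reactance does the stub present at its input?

X_in ≈ 72.6 Ω (inductive)

βl = 2π × 0.154 = 55.4°
tan(βl) = 1.45
For a shorted stub, Z_in = jZ_0·tan(βl)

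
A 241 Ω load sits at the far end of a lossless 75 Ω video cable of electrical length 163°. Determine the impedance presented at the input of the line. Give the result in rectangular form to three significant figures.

Z_in ≈ 134 + j109 Ω

tan(βl) = tan(163°) = -0.306
Z_in = Z_0·(Z_L + jZ_0·tanβl)/(Z_0 + jZ_L·tanβl)
     = 75·(241 − j22.9)/(75 − j73.7)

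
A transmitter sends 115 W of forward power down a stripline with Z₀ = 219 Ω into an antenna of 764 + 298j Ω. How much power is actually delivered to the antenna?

|Γ| = |(545 + j298)/(983 + j298)| = 0.605
|Γ|² = 0.366
P_refl = |Γ|²·P_inc = 42.1 W, P_del = (1 − |Γ|²)·P_inc = 72.9 W

P_delivered ≈ 72.9 W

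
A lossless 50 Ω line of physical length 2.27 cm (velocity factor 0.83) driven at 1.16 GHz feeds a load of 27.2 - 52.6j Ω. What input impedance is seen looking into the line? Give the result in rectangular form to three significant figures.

Z_in ≈ 12.5 − j10.3 Ω

λ = v/f = 0.83·c / 1.16 GHz = 0.215 m
βl = 2π·l/λ = 2π × 0.106 = 38.1°
tan(βl) = tan(38.1°) = 0.783
Z_in = Z_0·(Z_L + jZ_0·tanβl)/(Z_0 + jZ_L·tanβl)
     = 50·(27.2 − j13.4)/(91.2 + j21.3)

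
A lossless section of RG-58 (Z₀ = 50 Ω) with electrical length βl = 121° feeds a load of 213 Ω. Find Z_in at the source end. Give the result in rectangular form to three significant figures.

tan(βl) = tan(121°) = -1.66
Z_in = Z_0·(Z_L + jZ_0·tanβl)/(Z_0 + jZ_L·tanβl)
     = 50·(213 − j83.2)/(50 − j354)

Z_in ≈ 15.7 + j27.8 Ω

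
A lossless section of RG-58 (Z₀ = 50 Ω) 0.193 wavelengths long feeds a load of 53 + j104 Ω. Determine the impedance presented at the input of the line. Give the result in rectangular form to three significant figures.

Z_in ≈ 15 − j42.8 Ω

βl = 2π × 0.193 = 69.5°
tan(βl) = tan(69.5°) = 2.67
Z_in = Z_0·(Z_L + jZ_0·tanβl)/(Z_0 + jZ_L·tanβl)
     = 50·(53 + j238)/(-228 + j142)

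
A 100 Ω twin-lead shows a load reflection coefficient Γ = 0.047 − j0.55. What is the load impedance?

Z_L = Z_0·(1 + Γ)/(1 − Γ) = 100·(1.05 − j0.55)/(0.953 + j0.55)

Z_L ≈ 57.4 − j90.9 Ω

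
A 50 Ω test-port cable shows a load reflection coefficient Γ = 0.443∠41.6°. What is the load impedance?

Z_L ≈ 75.3 + j55.1 Ω

Z_L = Z_0·(1 + Γ)/(1 − Γ) = 50·(1.33 + j0.294)/(0.669 − j0.294)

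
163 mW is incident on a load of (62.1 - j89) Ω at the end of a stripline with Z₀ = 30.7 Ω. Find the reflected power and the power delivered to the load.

|Γ| = |(31.4 − j89)/(92.8 − j89)| = 0.734
|Γ|² = 0.539
P_refl = |Γ|²·P_inc = 87.8 mW, P_del = (1 − |Γ|²)·P_inc = 75.2 mW

P_reflected ≈ 87.8 mW; P_delivered ≈ 75.2 mW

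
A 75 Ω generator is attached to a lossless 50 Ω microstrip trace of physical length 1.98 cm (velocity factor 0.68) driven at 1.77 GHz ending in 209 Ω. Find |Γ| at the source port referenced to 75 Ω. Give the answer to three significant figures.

λ = v/f = 0.68·c / 1.77 GHz = 0.115 m
βl = 2π·l/λ = 2π × 0.172 = 61.8°
tan(βl) = 1.87
Z_in = Z_0·(Z_L + jZ_0·tanβl)/(Z_0 + jZ_L·tanβl) = 15.1 − j24.8 Ω
Γ_s = (Z_in − Z_s)/(Z_in + Z_s) = (-59.9 − j24.8)/(90.1 − j24.8), |Γ_s| = 0.693

|Γ| ≈ 0.693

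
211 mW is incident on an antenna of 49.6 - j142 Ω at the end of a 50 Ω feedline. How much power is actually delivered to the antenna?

P_delivered ≈ 69.6 mW

|Γ| = |(-0.4 − j142)/(99.6 − j142)| = 0.819
|Γ|² = 0.67
P_refl = |Γ|²·P_inc = 141 mW, P_del = (1 − |Γ|²)·P_inc = 69.6 mW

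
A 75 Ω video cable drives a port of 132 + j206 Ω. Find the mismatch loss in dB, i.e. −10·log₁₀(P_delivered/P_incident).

Γ = (57 + j206)/(207 + j206), |Γ| = 0.732
|Γ|² = 0.536, so P_del/P_inc = 1 − |Γ|² = 0.464
ML = −10·log₁₀(1 − |Γ|²)

mismatch loss ≈ 3.33 dB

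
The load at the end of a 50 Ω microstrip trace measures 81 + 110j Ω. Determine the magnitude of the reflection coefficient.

|Γ| ≈ 0.668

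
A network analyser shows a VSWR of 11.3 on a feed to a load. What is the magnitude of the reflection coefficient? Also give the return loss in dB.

|Γ| = (S − 1)/(S + 1) = (11.3 − 1)/(11.3 + 1) = 10.3/12.3
RL = −20·log₁₀|Γ| = −20·log₁₀(0.837)

|Γ| ≈ 0.837; return loss ≈ 1.54 dB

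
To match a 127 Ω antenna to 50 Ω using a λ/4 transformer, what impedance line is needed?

Z_qwt ≈ 79.7 Ω

Z_qwt = √(Z_0·R_L) = √(50 × 127) = √6350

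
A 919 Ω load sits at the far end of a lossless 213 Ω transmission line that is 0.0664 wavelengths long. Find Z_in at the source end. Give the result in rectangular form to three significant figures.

Z_in ≈ 236 − j357 Ω

βl = 2π × 0.0664 = 23.9°
tan(βl) = tan(23.9°) = 0.443
Z_in = Z_0·(Z_L + jZ_0·tanβl)/(Z_0 + jZ_L·tanβl)
     = 213·(919 + j94.4)/(213 + j407)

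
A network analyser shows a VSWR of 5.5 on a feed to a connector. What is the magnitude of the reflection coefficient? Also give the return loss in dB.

|Γ| ≈ 0.692; return loss ≈ 3.19 dB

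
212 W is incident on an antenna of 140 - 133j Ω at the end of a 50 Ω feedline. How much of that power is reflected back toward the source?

|Γ| = |(90 − j133)/(190 − j133)| = 0.692
|Γ|² = 0.479
P_refl = |Γ|²·P_inc = 102 W, P_del = (1 − |Γ|²)·P_inc = 110 W

P_reflected ≈ 102 W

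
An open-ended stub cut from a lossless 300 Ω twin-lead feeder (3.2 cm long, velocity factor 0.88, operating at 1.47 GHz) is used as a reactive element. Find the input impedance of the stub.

Z_in ≈ −j145 Ω

λ = v/f = 0.88·c / 1.47 GHz = 0.18 m
βl = 2π·l/λ = 2π × 0.178 = 64.1°
tan(βl) = 2.06
For an open-ended stub, Z_in = −jZ_0·cot(βl) = −jZ_0/tan(βl)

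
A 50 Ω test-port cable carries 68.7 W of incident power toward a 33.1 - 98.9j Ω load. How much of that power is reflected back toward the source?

P_reflected ≈ 41.4 W

|Γ| = |(-16.9 − j98.9)/(83.1 − j98.9)| = 0.777
|Γ|² = 0.603
P_refl = |Γ|²·P_inc = 41.4 W, P_del = (1 − |Γ|²)·P_inc = 27.3 W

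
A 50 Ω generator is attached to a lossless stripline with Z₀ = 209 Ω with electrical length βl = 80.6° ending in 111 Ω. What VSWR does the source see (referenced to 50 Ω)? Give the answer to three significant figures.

VSWR ≈ 7.73

tan(βl) = 6.04
Z_in = Z_0·(Z_L + jZ_0·tanβl)/(Z_0 + jZ_L·tanβl) = 369 + j80.3 Ω
Γ_s = (Z_in − Z_s)/(Z_in + Z_s) = (319 + j80.3)/(419 + j80.3), |Γ_s| = 0.771
VSWR = (1 + |Γ_s|)/(1 − |Γ_s|)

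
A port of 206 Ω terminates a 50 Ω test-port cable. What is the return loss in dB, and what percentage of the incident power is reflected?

RL ≈ 4.3 dB; 37.1% of incident power reflected

Γ = (206 − 50)/(206 + 50) = 0.609
RL = −20·log₁₀(0.609) = 4.3 dB
P_refl/P_inc = |Γ|² = 0.371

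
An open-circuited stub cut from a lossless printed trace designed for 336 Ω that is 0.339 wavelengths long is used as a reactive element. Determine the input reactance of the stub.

X_in ≈ 210 Ω (inductive)

βl = 2π × 0.339 = 122°
tan(βl) = -1.6
For an open-circuited stub, Z_in = −jZ_0·cot(βl) = −jZ_0/tan(βl)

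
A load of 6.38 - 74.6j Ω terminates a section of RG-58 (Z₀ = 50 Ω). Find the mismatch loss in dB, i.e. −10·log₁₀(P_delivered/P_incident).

Γ = (-43.62 − j74.6)/(56.38 − j74.6), |Γ| = 0.924
|Γ|² = 0.854, so P_del/P_inc = 1 − |Γ|² = 0.146
ML = −10·log₁₀(1 − |Γ|²)

mismatch loss ≈ 8.36 dB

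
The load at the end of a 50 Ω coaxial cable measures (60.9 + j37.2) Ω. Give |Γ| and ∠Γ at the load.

Γ = (Z_L − Z_0)/(Z_L + Z_0) = (10.9 + j37.2)/(110.9 + j37.2)
|Γ| = 38.8/117 = 0.331

Γ ≈ 0.331 ∠ 55.1°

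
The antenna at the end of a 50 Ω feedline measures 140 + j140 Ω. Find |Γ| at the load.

Γ = (Z_L − Z_0)/(Z_L + Z_0) = (90 + j140)/(190 + j140)
|Γ| = 166/236

|Γ| ≈ 0.705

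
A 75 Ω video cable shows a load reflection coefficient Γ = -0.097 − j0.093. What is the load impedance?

Z_L = Z_0·(1 + Γ)/(1 − Γ) = 75·(0.903 − j0.093)/(1.1 + j0.093)

Z_L ≈ 60.8 − j11.5 Ω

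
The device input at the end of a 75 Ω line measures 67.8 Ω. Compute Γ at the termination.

Γ = (Z_L − Z_0)/(Z_L + Z_0) = (67.8 − 75)/(67.8 + 75) = -7.2/142.8

Γ = -0.0504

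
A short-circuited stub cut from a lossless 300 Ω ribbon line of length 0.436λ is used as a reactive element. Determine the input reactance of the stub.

βl = 2π × 0.436 = 157°
tan(βl) = -0.425
For a short-circuited stub, Z_in = jZ_0·tan(βl)

X_in ≈ -128 Ω (capacitive)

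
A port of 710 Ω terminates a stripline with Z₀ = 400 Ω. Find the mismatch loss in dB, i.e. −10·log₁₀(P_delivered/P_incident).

mismatch loss ≈ 0.353 dB

Γ = (710 − 400)/(710 + 400) = 0.279
|Γ|² = 0.078, so P_del/P_inc = 1 − |Γ|² = 0.922
ML = −10·log₁₀(1 − |Γ|²)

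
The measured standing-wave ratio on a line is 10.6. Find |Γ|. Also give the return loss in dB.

|Γ| ≈ 0.828; return loss ≈ 1.64 dB

|Γ| = (S − 1)/(S + 1) = (10.6 − 1)/(10.6 + 1) = 9.6/11.6
RL = −20·log₁₀|Γ| = −20·log₁₀(0.828)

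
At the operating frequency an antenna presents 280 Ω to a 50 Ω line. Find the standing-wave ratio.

For a purely resistive load, VSWR = R_L/Z_0 or Z_0/R_L (whichever > 1) = 280/50

VSWR ≈ 5.6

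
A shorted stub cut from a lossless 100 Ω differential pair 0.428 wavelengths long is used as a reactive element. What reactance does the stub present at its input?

βl = 2π × 0.428 = 154°
tan(βl) = -0.486
For a shorted stub, Z_in = jZ_0·tan(βl)

X_in ≈ -48.6 Ω (capacitive)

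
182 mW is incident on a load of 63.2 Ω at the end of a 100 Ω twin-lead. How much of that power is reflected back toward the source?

Γ = (63.2 − 100)/(63.2 + 100) = -0.225
|Γ|² = 0.0508
P_refl = |Γ|²·P_inc = 9.25 mW, P_del = (1 − |Γ|²)·P_inc = 173 mW

P_reflected ≈ 9.25 mW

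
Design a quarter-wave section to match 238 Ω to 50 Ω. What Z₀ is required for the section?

Z_qwt ≈ 109 Ω

Z_qwt = √(Z_0·R_L) = √(50 × 238) = √11900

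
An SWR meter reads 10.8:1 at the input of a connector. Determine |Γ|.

|Γ| ≈ 0.831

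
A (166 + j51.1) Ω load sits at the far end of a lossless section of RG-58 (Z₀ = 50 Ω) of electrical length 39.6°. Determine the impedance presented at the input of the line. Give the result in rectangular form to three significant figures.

Z_in ≈ 36.9 − j58.4 Ω

tan(βl) = tan(39.6°) = 0.827
Z_in = Z_0·(Z_L + jZ_0·tanβl)/(Z_0 + jZ_L·tanβl)
     = 50·(166 + j92.5)/(7.73 + j137)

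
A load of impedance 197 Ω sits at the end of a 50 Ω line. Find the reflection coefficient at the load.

Γ = 0.595

Γ = (Z_L − Z_0)/(Z_L + Z_0) = (197 − 50)/(197 + 50) = 147/247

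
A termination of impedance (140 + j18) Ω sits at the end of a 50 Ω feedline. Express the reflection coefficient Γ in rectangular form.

Γ ≈ 0.478 + j0.0494

Γ = (Z_L − Z_0)/(Z_L + Z_0) = (90 + j18)/(190 + j18)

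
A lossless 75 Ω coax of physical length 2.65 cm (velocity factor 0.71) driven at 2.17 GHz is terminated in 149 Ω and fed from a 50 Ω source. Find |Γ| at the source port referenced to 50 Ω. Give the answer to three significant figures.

λ = v/f = 0.71·c / 2.17 GHz = 0.0982 m
βl = 2π·l/λ = 2π × 0.27 = 97.2°
tan(βl) = -7.93
Z_in = Z_0·(Z_L + jZ_0·tanβl)/(Z_0 + jZ_L·tanβl) = 38.2 + j7.04 Ω
Γ_s = (Z_in − Z_s)/(Z_in + Z_s) = (-11.8 + j7.04)/(88.2 + j7.04), |Γ_s| = 0.155

|Γ| ≈ 0.155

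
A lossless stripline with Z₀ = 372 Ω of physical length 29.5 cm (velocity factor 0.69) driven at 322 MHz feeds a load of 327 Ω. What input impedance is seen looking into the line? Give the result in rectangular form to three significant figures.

Z_in ≈ 332 − j21.2 Ω

λ = v/f = 0.69·c / 322 MHz = 0.643 m
βl = 2π·l/λ = 2π × 0.459 = 165°
tan(βl) = tan(165°) = -0.264
Z_in = Z_0·(Z_L + jZ_0·tanβl)/(Z_0 + jZ_L·tanβl)
     = 372·(327 − j98.3)/(372 − j86.4)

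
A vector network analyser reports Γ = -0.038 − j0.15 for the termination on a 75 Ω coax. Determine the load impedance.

Z_L ≈ 66.6 − j20.5 Ω

Z_L = Z_0·(1 + Γ)/(1 − Γ) = 75·(0.962 − j0.15)/(1.04 + j0.15)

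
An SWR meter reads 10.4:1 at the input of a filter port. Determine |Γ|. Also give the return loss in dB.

|Γ| ≈ 0.825; return loss ≈ 1.68 dB

|Γ| = (S − 1)/(S + 1) = (10.4 − 1)/(10.4 + 1) = 9.4/11.4
RL = −20·log₁₀|Γ| = −20·log₁₀(0.825)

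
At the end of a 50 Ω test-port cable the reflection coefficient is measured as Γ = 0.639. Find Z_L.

Z_L ≈ 227 Ω

Z_L = Z_0·(1 + Γ)/(1 − Γ) = 50·(1.64)/(0.361)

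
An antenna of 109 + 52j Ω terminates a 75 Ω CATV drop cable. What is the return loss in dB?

RL ≈ 9.76 dB

Γ = (34 + j52)/(184 + j52), |Γ| = 0.325
RL = −20·log₁₀|Γ| = −20·log₁₀(0.325)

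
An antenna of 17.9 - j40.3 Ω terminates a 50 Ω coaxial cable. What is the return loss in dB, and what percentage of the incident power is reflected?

RL ≈ 3.71 dB; 42.6% of incident power reflected

Γ = (-32.1 − j40.3)/(67.9 − j40.3), |Γ| = 0.653
RL = −20·log₁₀(0.653) = 3.71 dB
P_refl/P_inc = |Γ|² = 0.426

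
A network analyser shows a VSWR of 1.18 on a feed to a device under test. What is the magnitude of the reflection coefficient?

|Γ| = (S − 1)/(S + 1) = (1.18 − 1)/(1.18 + 1) = 0.18/2.18

|Γ| ≈ 0.0826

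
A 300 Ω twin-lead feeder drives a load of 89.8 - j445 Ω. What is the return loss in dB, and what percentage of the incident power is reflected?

Γ = (-210.2 − j445)/(389.8 − j445), |Γ| = 0.832
RL = −20·log₁₀(0.832) = 1.6 dB
P_refl/P_inc = |Γ|² = 0.692

RL ≈ 1.6 dB; 69.2% of incident power reflected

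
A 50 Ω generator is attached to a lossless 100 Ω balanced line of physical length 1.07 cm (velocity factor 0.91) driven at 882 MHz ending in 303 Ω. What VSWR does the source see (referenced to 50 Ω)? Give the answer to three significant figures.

λ = v/f = 0.91·c / 882 MHz = 0.31 m
βl = 2π·l/λ = 2π × 0.0346 = 12.4°
tan(βl) = 0.221
Z_in = Z_0·(Z_L + jZ_0·tanβl)/(Z_0 + jZ_L·tanβl) = 220 − j125 Ω
Γ_s = (Z_in − Z_s)/(Z_in + Z_s) = (170 − j125)/(270 − j125), |Γ_s| = 0.709
VSWR = (1 + |Γ_s|)/(1 − |Γ_s|)

VSWR ≈ 5.87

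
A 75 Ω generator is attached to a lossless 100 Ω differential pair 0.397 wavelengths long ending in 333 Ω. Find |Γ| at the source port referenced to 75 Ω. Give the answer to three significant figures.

|Γ| ≈ 0.58

βl = 2π × 0.397 = 143°
tan(βl) = -0.756
Z_in = Z_0·(Z_L + jZ_0·tanβl)/(Z_0 + jZ_L·tanβl) = 71.3 + j104 Ω
Γ_s = (Z_in − Z_s)/(Z_in + Z_s) = (-3.66 + j104)/(146 + j104), |Γ_s| = 0.58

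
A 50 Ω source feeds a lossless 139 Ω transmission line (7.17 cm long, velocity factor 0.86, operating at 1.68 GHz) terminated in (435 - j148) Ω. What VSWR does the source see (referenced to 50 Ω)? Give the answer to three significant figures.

λ = v/f = 0.86·c / 1.68 GHz = 0.154 m
βl = 2π·l/λ = 2π × 0.467 = 168°
tan(βl) = -0.211
Z_in = Z_0·(Z_L + jZ_0·tanβl)/(Z_0 + jZ_L·tanβl) = 438 + j145 Ω
Γ_s = (Z_in − Z_s)/(Z_in + Z_s) = (388 + j145)/(488 + j145), |Γ_s| = 0.814
VSWR = (1 + |Γ_s|)/(1 − |Γ_s|)

VSWR ≈ 9.72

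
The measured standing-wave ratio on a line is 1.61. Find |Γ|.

|Γ| ≈ 0.234

|Γ| = (S − 1)/(S + 1) = (1.61 − 1)/(1.61 + 1) = 0.61/2.61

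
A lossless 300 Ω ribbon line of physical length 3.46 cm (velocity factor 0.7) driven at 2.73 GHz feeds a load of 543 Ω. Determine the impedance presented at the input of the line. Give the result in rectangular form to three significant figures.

Z_in ≈ 445 + j165 Ω

λ = v/f = 0.7·c / 2.73 GHz = 0.0769 m
βl = 2π·l/λ = 2π × 0.45 = 162°
tan(βl) = tan(162°) = -0.326
Z_in = Z_0·(Z_L + jZ_0·tanβl)/(Z_0 + jZ_L·tanβl)
     = 300·(543 − j97.9)/(300 − j177)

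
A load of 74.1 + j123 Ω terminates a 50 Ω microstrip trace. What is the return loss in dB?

RL ≈ 2.89 dB

Γ = (24.1 + j123)/(124.1 + j123), |Γ| = 0.717
RL = −20·log₁₀|Γ| = −20·log₁₀(0.717)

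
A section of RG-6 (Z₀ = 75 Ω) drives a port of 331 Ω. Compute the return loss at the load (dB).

RL ≈ 4.01 dB

Γ = (331 − 75)/(331 + 75) = 0.631
RL = −20·log₁₀|Γ| = −20·log₁₀(0.631)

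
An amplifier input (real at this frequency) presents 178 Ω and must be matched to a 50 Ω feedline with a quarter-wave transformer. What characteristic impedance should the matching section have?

Z_qwt ≈ 94.3 Ω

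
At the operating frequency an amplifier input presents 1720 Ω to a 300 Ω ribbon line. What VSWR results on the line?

Γ = (1720 − 300)/(1720 + 300) = 0.703
VSWR = (1 + 0.703)/(1 − 0.703)

VSWR ≈ 5.73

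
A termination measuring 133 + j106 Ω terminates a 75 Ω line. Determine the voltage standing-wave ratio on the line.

Γ = (Z_L − Z_0)/(Z_L + Z_0) = (58 + j106)/(208 + j106)
|Γ| = 121/233 = 0.518
VSWR = (1 + |Γ|)/(1 − |Γ|) = 1.52/0.482

VSWR ≈ 3.15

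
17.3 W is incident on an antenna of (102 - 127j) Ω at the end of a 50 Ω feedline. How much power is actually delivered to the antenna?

P_delivered ≈ 9 W

|Γ| = |(52 − j127)/(152 − j127)| = 0.693
|Γ|² = 0.48
P_refl = |Γ|²·P_inc = 8.3 W, P_del = (1 − |Γ|²)·P_inc = 9 W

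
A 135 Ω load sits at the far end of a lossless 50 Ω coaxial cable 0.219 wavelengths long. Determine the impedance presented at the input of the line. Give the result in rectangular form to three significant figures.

βl = 2π × 0.219 = 78.8°
tan(βl) = tan(78.8°) = 5.07
Z_in = Z_0·(Z_L + jZ_0·tanβl)/(Z_0 + jZ_L·tanβl)
     = 50·(135 + j253)/(50 + j684)

Z_in ≈ 19.1 − j8.47 Ω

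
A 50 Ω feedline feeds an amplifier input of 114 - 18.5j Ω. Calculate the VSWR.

Γ = (Z_L − Z_0)/(Z_L + Z_0) = (64 − j18.5)/(164 − j18.5)
|Γ| = 66.6/165 = 0.404
VSWR = (1 + |Γ|)/(1 − |Γ|) = 1.4/0.596

VSWR ≈ 2.35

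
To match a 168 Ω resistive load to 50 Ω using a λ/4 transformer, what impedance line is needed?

Z_qwt ≈ 91.7 Ω

Z_qwt = √(Z_0·R_L) = √(50 × 168) = √8400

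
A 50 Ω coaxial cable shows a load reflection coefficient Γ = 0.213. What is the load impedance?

Z_L ≈ 77.1 Ω

Z_L = Z_0·(1 + Γ)/(1 − Γ) = 50·(1.21)/(0.787)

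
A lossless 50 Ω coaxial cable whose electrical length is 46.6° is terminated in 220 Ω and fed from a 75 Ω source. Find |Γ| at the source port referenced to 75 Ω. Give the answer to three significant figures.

tan(βl) = 1.06
Z_in = Z_0·(Z_L + jZ_0·tanβl)/(Z_0 + jZ_L·tanβl) = 20.6 − j42.9 Ω
Γ_s = (Z_in − Z_s)/(Z_in + Z_s) = (-54.4 − j42.9)/(95.6 − j42.9), |Γ_s| = 0.661

|Γ| ≈ 0.661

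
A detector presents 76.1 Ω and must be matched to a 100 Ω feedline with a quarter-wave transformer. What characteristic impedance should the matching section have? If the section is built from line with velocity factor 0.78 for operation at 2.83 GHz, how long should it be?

Z_qwt = √(Z_0·R_L) = √(100 × 76.1) = √7610
λ = 0.78·c/f = 0.0827 m, so l = λ/4 = 0.0207 m

Z_qwt ≈ 87.2 Ω; length ≈ 2.07 cm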